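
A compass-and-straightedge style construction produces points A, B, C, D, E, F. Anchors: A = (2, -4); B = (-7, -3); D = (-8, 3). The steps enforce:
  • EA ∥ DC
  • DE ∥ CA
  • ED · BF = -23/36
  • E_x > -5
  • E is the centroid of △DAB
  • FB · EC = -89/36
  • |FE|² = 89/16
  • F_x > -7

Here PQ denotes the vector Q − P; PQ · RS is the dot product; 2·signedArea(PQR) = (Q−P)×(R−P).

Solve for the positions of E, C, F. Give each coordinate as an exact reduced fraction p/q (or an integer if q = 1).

C = (-5/3, 1/3)
E = (-13/3, -4/3)
F = (-19/3, -31/12)

1. E_x = -13/3  [E is the centroid of △DAB]
2. E_y = -4/3  [E is the centroid of △DAB]
   → E = (-13/3, -4/3)
3. C_x = -5/3  [DE ∥ CA ∩ EA ∥ DC]
4. C_y = 1/3  [DE ∥ CA ∩ EA ∥ DC]
   → C = (-5/3, 1/3)
5. F_x = -19/3  [FB · EC = -89/36 ∩ ED · BF = -23/36]
6. F_y = -31/12  [FB · EC = -89/36 ∩ ED · BF = -23/36]
   → F = (-19/3, -31/12)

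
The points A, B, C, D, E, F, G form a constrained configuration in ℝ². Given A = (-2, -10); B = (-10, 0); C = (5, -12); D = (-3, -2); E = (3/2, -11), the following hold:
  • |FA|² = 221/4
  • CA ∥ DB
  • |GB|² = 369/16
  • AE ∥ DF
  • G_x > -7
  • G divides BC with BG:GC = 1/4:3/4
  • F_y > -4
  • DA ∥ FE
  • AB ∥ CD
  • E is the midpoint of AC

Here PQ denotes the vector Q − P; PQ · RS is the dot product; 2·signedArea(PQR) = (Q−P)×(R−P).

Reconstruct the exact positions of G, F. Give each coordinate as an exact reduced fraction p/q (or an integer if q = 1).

1. G_x = -25/4  [G divides BC with BG:GC = 1/4:3/4]
2. G_y = -3  [G divides BC with BG:GC = 1/4:3/4]
   → G = (-25/4, -3)
3. F_x = 1/2  [DA ∥ FE ∩ AE ∥ DF]
4. F_y = -3  [DA ∥ FE ∩ AE ∥ DF]
   → F = (1/2, -3)

F = (1/2, -3)
G = (-25/4, -3)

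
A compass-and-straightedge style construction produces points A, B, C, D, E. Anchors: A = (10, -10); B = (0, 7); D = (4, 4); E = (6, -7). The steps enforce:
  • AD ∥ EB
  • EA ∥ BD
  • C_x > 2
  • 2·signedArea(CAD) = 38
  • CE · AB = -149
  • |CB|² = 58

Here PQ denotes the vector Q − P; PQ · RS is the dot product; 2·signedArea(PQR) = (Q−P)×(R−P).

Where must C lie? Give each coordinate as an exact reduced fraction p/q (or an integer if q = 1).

1. C_x = 3  [2·signedArea(CAD) = 38 ∩ CE · AB = -149]
2. C_y = 0  [2·signedArea(CAD) = 38 ∩ CE · AB = -149]
   → C = (3, 0)

C = (3, 0)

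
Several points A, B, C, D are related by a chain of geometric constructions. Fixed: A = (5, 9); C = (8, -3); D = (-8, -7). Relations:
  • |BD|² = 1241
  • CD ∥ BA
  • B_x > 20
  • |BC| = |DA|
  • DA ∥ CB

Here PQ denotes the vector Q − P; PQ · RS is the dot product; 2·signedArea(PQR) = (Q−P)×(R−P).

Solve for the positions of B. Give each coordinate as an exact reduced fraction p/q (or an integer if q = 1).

1. B_x = 21  [CD ∥ BA ∩ DA ∥ CB]
2. B_y = 13  [CD ∥ BA ∩ DA ∥ CB]
   → B = (21, 13)

B = (21, 13)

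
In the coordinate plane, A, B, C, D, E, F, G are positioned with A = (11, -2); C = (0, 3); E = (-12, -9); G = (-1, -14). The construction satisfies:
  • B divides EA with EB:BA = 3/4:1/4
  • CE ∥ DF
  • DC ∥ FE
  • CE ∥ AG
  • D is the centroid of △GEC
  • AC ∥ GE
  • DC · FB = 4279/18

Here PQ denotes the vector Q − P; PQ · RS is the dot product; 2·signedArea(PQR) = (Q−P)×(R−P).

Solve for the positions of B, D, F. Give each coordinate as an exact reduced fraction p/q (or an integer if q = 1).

1. B_x = 21/4  [B divides EA with EB:BA = 3/4:1/4]
2. B_y = -15/4  [B divides EA with EB:BA = 3/4:1/4]
   → B = (21/4, -15/4)
3. D_x = -13/3  [D is the centroid of △GEC]
4. D_y = -20/3  [D is the centroid of △GEC]
   → D = (-13/3, -20/3)
5. F_x = -49/3  [DC ∥ FE ∩ CE ∥ DF]
6. F_y = -56/3  [DC ∥ FE ∩ CE ∥ DF]
   → F = (-49/3, -56/3)

B = (21/4, -15/4)
D = (-13/3, -20/3)
F = (-49/3, -56/3)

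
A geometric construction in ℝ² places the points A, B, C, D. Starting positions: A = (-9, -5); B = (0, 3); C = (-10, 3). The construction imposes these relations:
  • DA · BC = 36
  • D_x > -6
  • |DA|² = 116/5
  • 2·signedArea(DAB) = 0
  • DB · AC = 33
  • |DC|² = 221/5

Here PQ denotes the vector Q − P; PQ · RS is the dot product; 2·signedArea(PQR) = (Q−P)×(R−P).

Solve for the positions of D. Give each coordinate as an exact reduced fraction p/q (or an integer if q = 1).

D = (-27/5, -9/5)

1. D_x = -27/5  [2·signedArea(DAB) = 0 ∩ DB · AC = 33]
2. D_y = -9/5  [2·signedArea(DAB) = 0 ∩ DB · AC = 33]
   → D = (-27/5, -9/5)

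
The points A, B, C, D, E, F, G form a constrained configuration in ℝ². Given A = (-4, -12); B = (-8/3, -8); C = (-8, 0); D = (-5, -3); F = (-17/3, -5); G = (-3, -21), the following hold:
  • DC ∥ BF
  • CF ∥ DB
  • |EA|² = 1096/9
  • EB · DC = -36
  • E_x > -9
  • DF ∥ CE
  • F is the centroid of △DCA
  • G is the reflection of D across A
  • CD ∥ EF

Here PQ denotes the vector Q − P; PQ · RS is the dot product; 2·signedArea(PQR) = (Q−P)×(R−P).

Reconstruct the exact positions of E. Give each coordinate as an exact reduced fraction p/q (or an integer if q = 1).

E = (-26/3, -2)

1. E_x = -26/3  [CD ∥ EF ∩ DF ∥ CE]
2. E_y = -2  [CD ∥ EF ∩ DF ∥ CE]
   → E = (-26/3, -2)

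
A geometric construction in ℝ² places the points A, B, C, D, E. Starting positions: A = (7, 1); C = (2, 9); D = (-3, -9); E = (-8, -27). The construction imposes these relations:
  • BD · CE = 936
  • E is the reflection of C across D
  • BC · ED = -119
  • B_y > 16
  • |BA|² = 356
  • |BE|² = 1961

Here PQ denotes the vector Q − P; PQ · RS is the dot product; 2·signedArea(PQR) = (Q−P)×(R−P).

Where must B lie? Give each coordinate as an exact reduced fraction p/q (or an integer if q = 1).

B = (-3, 17)

1. B_x = -3  [line 10·x + 36·y + -582 = 0 ∩ |BA|² = 356]
2. B_y = 17  [line 10·x + 36·y + -582 = 0 ∩ |BA|² = 356]
   → B = (-3, 17)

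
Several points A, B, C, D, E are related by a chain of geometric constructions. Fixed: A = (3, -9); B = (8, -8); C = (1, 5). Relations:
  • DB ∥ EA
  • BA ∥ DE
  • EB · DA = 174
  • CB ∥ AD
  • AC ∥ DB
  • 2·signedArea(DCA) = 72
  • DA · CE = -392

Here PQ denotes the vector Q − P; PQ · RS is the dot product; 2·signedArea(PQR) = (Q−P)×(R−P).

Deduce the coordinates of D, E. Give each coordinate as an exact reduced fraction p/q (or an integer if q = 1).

1. D_x = 10  [AC ∥ DB ∩ CB ∥ AD]
2. D_y = -22  [AC ∥ DB ∩ CB ∥ AD]
   → D = (10, -22)
3. E_x = 5  [DB ∥ EA ∩ BA ∥ DE]
4. E_y = -23  [DB ∥ EA ∩ BA ∥ DE]
   → E = (5, -23)

D = (10, -22)
E = (5, -23)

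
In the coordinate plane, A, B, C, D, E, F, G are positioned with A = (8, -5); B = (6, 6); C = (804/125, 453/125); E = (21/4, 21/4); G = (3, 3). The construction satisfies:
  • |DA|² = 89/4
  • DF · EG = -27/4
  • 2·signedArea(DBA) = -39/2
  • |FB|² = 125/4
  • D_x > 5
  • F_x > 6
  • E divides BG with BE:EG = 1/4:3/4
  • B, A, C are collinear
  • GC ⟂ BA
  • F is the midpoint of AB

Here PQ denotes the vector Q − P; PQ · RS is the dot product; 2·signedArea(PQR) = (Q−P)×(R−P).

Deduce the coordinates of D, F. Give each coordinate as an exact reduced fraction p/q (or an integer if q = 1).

D = (11/2, -1)
F = (7, 1/2)

1. F_x = 7  [F is the midpoint of AB]
2. F_y = 1/2  [F is the midpoint of AB]
   → F = (7, 1/2)
3. D_x = 11/2  [2·signedArea(DBA) = -39/2 ∩ DF · EG = -27/4]
4. D_y = -1  [2·signedArea(DBA) = -39/2 ∩ DF · EG = -27/4]
   → D = (11/2, -1)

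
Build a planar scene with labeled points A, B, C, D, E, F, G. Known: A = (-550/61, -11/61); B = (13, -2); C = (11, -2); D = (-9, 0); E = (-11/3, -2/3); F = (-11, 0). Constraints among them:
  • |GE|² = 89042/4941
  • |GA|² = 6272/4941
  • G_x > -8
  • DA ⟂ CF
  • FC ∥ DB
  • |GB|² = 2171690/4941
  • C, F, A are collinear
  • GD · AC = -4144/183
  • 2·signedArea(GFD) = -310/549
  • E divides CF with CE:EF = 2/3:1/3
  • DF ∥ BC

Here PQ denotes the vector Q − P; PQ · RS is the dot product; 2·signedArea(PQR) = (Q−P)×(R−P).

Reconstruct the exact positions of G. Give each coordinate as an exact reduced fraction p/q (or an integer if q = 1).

1. G_x = -4334/549  [2·signedArea(GFD) = -310/549 ∩ GD · AC = -4144/183]
2. G_y = -155/549  [2·signedArea(GFD) = -310/549 ∩ GD · AC = -4144/183]
   → G = (-4334/549, -155/549)

G = (-4334/549, -155/549)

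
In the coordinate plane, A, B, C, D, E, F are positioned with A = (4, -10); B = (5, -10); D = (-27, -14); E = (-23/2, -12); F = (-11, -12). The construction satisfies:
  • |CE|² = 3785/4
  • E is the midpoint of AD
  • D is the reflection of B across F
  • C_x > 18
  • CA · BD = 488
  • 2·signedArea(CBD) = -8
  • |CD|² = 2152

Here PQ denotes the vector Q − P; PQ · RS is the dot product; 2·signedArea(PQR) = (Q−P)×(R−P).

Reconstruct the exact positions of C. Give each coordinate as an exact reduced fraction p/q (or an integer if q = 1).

C = (19, -8)

1. C_x = 19  [2·signedArea(CBD) = -8 ∩ CA · BD = 488]
2. C_y = -8  [2·signedArea(CBD) = -8 ∩ CA · BD = 488]
   → C = (19, -8)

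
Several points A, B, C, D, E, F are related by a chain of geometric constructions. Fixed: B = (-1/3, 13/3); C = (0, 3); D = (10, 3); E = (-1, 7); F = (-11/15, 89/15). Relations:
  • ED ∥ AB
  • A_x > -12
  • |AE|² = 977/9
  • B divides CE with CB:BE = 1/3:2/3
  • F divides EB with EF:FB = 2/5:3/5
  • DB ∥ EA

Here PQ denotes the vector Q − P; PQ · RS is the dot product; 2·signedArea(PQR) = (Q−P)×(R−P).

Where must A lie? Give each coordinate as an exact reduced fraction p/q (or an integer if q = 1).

A = (-34/3, 25/3)

1. A_x = -34/3  [ED ∥ AB ∩ DB ∥ EA]
2. A_y = 25/3  [ED ∥ AB ∩ DB ∥ EA]
   → A = (-34/3, 25/3)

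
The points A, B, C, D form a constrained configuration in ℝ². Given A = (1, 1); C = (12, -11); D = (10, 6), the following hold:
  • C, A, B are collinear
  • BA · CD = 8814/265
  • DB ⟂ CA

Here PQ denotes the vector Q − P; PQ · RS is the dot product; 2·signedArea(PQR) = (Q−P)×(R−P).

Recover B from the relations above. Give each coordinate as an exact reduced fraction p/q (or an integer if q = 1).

B = (694/265, -203/265)

1. B_x = 694/265  [C, A, B are collinear ∩ DB ⟂ CA]
2. B_y = -203/265  [C, A, B are collinear ∩ DB ⟂ CA]
   → B = (694/265, -203/265)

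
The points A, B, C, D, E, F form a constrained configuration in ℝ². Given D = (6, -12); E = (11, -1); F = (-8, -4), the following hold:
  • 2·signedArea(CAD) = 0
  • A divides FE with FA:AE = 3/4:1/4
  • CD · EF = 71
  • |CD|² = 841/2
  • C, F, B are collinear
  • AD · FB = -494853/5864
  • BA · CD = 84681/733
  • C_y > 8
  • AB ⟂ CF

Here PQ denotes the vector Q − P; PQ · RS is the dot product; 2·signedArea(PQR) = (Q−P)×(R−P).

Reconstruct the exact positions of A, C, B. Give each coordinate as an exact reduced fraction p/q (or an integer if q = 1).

1. A_x = 25/4  [A divides FE with FA:AE = 3/4:1/4]
2. A_y = -7/4  [A divides FE with FA:AE = 3/4:1/4]
   → A = (25/4, -7/4)
3. C_x = 13/2  [2·signedArea(CAD) = 0 ∩ CD · EF = 71]
4. C_y = 17/2  [2·signedArea(CAD) = 0 ∩ CD · EF = 71]
   → C = (13/2, 17/2)
5. B_x = 3775/2932  [C, F, B are collinear ∩ AB ⟂ CF]
6. B_y = 11747/2932  [C, F, B are collinear ∩ AB ⟂ CF]
   → B = (3775/2932, 11747/2932)

A = (25/4, -7/4)
B = (3775/2932, 11747/2932)
C = (13/2, 17/2)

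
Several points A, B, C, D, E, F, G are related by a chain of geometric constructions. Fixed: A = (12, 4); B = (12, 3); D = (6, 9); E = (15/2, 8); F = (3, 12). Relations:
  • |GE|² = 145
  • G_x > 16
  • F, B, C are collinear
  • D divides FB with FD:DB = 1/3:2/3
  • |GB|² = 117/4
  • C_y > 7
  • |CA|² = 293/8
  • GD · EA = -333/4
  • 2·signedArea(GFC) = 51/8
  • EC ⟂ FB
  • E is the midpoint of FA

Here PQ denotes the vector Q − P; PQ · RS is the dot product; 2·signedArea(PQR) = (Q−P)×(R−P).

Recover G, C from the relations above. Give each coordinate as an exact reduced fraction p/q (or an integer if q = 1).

1. G_x = 33/2  [line -9/2·x + 4·y + 297/4 = 0 ∩ |GE|² = 145]
2. G_y = 0  [line -9/2·x + 4·y + 297/4 = 0 ∩ |GE|² = 145]
   → G = (33/2, 0)
3. C_x = 29/4  [F, B, C are collinear ∩ EC ⟂ FB]
4. C_y = 31/4  [F, B, C are collinear ∩ EC ⟂ FB]
   → C = (29/4, 31/4)

C = (29/4, 31/4)
G = (33/2, 0)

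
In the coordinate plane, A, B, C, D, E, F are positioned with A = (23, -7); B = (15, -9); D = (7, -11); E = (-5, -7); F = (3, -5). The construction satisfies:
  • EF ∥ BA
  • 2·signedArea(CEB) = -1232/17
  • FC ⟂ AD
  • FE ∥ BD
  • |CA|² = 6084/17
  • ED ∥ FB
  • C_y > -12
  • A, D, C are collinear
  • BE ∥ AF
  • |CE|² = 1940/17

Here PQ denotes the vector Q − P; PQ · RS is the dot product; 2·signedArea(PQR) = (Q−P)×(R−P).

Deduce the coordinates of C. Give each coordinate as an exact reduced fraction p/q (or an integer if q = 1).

C = (79/17, -197/17)

1. C_x = 79/17  [A, D, C are collinear ∩ FC ⟂ AD]
2. C_y = -197/17  [A, D, C are collinear ∩ FC ⟂ AD]
   → C = (79/17, -197/17)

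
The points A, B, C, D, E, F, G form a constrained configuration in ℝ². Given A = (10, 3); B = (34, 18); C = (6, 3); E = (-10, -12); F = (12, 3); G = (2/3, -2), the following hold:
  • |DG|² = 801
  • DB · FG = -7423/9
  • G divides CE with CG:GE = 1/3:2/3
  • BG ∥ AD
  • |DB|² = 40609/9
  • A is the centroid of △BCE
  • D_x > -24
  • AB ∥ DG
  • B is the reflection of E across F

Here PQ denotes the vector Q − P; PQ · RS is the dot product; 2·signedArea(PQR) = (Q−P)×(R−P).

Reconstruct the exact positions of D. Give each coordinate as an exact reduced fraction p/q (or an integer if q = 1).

1. D_x = -70/3  [AB ∥ DG ∩ BG ∥ AD]
2. D_y = -17  [AB ∥ DG ∩ BG ∥ AD]
   → D = (-70/3, -17)

D = (-70/3, -17)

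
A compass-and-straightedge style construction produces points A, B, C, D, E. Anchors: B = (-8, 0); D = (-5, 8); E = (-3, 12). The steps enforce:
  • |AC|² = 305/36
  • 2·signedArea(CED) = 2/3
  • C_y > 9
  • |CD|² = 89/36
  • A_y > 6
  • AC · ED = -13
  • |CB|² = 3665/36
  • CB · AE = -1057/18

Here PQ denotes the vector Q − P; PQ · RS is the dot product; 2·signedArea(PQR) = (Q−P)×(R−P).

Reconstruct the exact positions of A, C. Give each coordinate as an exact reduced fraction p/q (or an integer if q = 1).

A = (-16/3, 20/3)
C = (-25/6, 28/3)

1. C_x = -25/6  [line 4·x + -2·y + 106/3 = 0 ∩ |CB|² = 3665/36]
2. C_y = 28/3  [line 4·x + -2·y + 106/3 = 0 ∩ |CB|² = 3665/36]
   → C = (-25/6, 28/3)
3. A_x = -16/3  [AC · ED = -13 ∩ CB · AE = -1057/18]
4. A_y = 20/3  [AC · ED = -13 ∩ CB · AE = -1057/18]
   → A = (-16/3, 20/3)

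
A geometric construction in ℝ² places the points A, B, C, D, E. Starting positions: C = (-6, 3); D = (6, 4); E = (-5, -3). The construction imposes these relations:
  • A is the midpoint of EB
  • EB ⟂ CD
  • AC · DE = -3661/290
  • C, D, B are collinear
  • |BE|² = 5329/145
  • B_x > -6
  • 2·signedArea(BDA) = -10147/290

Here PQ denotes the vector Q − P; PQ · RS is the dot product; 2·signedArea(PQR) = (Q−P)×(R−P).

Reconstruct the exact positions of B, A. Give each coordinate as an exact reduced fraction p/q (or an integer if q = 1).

1. B_x = -798/145  [C, D, B are collinear ∩ EB ⟂ CD]
2. B_y = 441/145  [C, D, B are collinear ∩ EB ⟂ CD]
   → B = (-798/145, 441/145)
3. A_x = -1523/290  [A is the midpoint of EB]
4. A_y = 3/145  [A is the midpoint of EB]
   → A = (-1523/290, 3/145)

A = (-1523/290, 3/145)
B = (-798/145, 441/145)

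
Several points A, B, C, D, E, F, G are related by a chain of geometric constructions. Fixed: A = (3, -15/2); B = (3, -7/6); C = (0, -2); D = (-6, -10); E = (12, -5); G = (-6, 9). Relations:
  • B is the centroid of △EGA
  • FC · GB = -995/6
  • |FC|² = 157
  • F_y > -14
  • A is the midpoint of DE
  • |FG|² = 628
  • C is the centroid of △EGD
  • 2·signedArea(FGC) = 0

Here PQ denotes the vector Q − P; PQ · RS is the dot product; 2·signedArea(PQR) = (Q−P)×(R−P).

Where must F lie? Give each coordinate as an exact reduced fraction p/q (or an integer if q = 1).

F = (6, -13)

1. F_x = 6  [2·signedArea(FGC) = 0 ∩ FC · GB = -995/6]
2. F_y = -13  [2·signedArea(FGC) = 0 ∩ FC · GB = -995/6]
   → F = (6, -13)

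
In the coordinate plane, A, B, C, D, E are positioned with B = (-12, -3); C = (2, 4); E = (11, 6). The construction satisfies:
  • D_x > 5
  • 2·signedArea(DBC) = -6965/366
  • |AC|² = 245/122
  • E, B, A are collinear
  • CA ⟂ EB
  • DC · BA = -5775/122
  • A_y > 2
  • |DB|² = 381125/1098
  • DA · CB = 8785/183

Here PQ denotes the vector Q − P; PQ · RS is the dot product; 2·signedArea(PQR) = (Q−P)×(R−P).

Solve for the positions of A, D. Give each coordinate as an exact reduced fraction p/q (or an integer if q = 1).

1. A_x = 307/122  [E, B, A are collinear ∩ CA ⟂ EB]
2. A_y = 327/122  [E, B, A are collinear ∩ CA ⟂ EB]
   → A = (307/122, 327/122)
3. D_x = 631/122  [DC · BA = -5775/122 ∩ 2·signedArea(DBC) = -6965/366]
4. D_y = 1547/366  [DC · BA = -5775/122 ∩ 2·signedArea(DBC) = -6965/366]
   → D = (631/122, 1547/366)

A = (307/122, 327/122)
D = (631/122, 1547/366)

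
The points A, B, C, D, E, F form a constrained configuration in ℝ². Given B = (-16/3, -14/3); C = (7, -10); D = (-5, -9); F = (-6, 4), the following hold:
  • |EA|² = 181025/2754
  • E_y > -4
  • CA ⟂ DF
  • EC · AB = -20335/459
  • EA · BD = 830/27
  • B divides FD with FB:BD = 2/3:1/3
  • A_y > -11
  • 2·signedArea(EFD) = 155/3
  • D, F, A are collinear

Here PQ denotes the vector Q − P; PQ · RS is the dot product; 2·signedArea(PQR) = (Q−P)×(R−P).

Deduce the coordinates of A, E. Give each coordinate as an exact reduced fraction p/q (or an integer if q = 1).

1. A_x = -165/34  [D, F, A are collinear ∩ CA ⟂ DF]
2. A_y = -371/34  [D, F, A are collinear ∩ CA ⟂ DF]
   → A = (-165/34, -371/34)
3. E_x = -13/9  [EC · AB = -20335/459 ∩ 2·signedArea(EFD) = 155/3]
4. E_y = -32/9  [EC · AB = -20335/459 ∩ 2·signedArea(EFD) = 155/3]
   → E = (-13/9, -32/9)

A = (-165/34, -371/34)
E = (-13/9, -32/9)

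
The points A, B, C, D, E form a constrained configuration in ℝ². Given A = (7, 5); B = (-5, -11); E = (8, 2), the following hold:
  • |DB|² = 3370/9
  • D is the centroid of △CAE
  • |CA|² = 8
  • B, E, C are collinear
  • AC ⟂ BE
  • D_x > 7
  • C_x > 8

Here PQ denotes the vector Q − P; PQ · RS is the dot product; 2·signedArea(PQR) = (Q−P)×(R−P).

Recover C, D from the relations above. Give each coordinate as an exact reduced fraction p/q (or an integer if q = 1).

C = (9, 3)
D = (8, 10/3)

1. C_x = 9  [B, E, C are collinear ∩ AC ⟂ BE]
2. C_y = 3  [B, E, C are collinear ∩ AC ⟂ BE]
   → C = (9, 3)
3. D_x = 8  [D is the centroid of △CAE]
4. D_y = 10/3  [D is the centroid of △CAE]
   → D = (8, 10/3)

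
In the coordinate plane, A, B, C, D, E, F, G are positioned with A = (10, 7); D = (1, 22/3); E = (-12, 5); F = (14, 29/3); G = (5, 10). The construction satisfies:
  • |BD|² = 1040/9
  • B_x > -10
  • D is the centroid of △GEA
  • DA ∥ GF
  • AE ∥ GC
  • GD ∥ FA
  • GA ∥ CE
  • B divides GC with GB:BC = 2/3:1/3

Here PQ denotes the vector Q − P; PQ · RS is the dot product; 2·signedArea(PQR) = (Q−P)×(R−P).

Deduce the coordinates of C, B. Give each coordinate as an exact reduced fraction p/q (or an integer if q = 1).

B = (-29/3, 26/3)
C = (-17, 8)

1. C_x = -17  [GA ∥ CE ∩ AE ∥ GC]
2. C_y = 8  [GA ∥ CE ∩ AE ∥ GC]
   → C = (-17, 8)
3. B_x = -29/3  [B divides GC with GB:BC = 2/3:1/3]
4. B_y = 26/3  [B divides GC with GB:BC = 2/3:1/3]
   → B = (-29/3, 26/3)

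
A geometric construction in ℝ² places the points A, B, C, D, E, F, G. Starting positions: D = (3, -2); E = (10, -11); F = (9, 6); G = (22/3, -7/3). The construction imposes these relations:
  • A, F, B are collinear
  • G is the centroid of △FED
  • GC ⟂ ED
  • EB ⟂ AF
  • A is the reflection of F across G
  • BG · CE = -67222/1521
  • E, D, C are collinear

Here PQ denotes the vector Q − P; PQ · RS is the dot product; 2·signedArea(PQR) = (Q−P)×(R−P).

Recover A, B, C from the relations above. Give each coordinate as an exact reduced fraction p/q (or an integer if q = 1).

1. A_x = 17/3  [A is the reflection of F across G]
2. A_y = -32/3  [A is the reflection of F across G]
   → A = (17/3, -32/3)
3. B_x = 75/13  [A, F, B are collinear ∩ EB ⟂ AF]
4. B_y = -132/13  [A, F, B are collinear ∩ EB ⟂ AF]
   → B = (75/13, -132/13)
5. C_x = 187/39  [E, D, C are collinear ∩ GC ⟂ ED]
6. C_y = -56/13  [E, D, C are collinear ∩ GC ⟂ ED]
   → C = (187/39, -56/13)

A = (17/3, -32/3)
B = (75/13, -132/13)
C = (187/39, -56/13)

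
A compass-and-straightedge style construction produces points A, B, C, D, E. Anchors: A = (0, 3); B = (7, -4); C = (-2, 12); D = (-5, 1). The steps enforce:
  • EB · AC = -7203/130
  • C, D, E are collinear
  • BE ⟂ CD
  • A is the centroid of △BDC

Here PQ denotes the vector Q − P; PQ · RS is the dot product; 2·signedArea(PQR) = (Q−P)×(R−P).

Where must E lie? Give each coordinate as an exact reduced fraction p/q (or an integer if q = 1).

E = (-707/130, -79/130)

1. E_x = -707/130  [C, D, E are collinear ∩ BE ⟂ CD]
2. E_y = -79/130  [C, D, E are collinear ∩ BE ⟂ CD]
   → E = (-707/130, -79/130)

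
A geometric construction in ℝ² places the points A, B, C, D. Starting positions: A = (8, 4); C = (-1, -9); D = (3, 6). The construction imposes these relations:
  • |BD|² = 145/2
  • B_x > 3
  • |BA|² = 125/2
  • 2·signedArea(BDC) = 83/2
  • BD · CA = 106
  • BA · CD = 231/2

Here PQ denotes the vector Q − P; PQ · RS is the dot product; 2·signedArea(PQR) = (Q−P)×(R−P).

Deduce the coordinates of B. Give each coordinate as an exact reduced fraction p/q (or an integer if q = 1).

B = (7/2, -5/2)

1. B_x = 7/2  [BD · CA = 106 ∩ 2·signedArea(BDC) = 83/2]
2. B_y = -5/2  [BD · CA = 106 ∩ 2·signedArea(BDC) = 83/2]
   → B = (7/2, -5/2)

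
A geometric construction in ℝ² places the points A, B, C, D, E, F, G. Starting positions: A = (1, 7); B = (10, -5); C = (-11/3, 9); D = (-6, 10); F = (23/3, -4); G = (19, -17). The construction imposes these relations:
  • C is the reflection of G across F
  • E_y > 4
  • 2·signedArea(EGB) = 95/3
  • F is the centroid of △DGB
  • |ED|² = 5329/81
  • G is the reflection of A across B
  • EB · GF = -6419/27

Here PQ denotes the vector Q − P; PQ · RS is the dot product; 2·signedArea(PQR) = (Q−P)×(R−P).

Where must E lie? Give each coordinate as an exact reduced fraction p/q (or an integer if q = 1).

E = (1/9, 14/3)

1. E_x = 1/9  [2·signedArea(EGB) = 95/3 ∩ EB · GF = -6419/27]
2. E_y = 14/3  [2·signedArea(EGB) = 95/3 ∩ EB · GF = -6419/27]
   → E = (1/9, 14/3)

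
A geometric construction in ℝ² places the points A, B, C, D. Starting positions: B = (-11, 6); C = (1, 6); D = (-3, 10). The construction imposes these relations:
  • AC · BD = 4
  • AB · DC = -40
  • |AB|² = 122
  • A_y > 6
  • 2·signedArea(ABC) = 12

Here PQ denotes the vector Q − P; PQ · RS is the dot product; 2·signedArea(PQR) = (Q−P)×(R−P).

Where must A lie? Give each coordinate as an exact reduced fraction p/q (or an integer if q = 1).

A = (0, 7)

1. A_x = 0  [2·signedArea(ABC) = 12 ∩ AC · BD = 4]
2. A_y = 7  [2·signedArea(ABC) = 12 ∩ AC · BD = 4]
   → A = (0, 7)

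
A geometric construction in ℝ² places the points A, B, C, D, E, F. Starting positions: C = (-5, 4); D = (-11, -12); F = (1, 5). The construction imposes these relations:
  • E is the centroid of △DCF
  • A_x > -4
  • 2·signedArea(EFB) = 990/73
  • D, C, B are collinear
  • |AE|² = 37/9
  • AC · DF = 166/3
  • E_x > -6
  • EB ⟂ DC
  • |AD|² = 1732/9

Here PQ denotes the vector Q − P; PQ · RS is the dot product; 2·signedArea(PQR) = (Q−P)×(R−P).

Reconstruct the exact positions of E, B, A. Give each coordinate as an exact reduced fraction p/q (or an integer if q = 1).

A = (-3, -2/3)
B = (-485/73, -28/73)
E = (-5, -1)

1. E_x = -5  [E is the centroid of △DCF]
2. E_y = -1  [E is the centroid of △DCF]
   → E = (-5, -1)
3. B_x = -485/73  [D, C, B are collinear ∩ EB ⟂ DC]
4. B_y = -28/73  [D, C, B are collinear ∩ EB ⟂ DC]
   → B = (-485/73, -28/73)
5. A_x = -3  [line -12·x + -17·y + -142/3 = 0 ∩ |AD|² = 1732/9]
6. A_y = -2/3  [line -12·x + -17·y + -142/3 = 0 ∩ |AD|² = 1732/9]
   → A = (-3, -2/3)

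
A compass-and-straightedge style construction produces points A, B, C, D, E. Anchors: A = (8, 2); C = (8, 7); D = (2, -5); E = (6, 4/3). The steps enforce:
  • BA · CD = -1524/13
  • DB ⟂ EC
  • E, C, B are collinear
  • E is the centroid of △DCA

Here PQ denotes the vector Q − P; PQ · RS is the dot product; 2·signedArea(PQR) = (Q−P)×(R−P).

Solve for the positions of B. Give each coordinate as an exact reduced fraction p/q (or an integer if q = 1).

1. B_x = 232/65  [E, C, B are collinear ∩ DB ⟂ EC]
2. B_y = -361/65  [E, C, B are collinear ∩ DB ⟂ EC]
   → B = (232/65, -361/65)

B = (232/65, -361/65)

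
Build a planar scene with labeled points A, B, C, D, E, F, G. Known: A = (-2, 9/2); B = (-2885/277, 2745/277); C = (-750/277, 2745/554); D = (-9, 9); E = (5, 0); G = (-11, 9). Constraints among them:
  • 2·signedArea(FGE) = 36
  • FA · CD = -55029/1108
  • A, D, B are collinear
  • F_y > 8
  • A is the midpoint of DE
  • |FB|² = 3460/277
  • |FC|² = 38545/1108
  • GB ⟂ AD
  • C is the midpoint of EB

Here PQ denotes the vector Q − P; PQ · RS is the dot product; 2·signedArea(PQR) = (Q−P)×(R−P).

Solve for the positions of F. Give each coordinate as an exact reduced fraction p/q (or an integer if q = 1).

F = (-7, 9)

1. F_x = -7  [FA · CD = -55029/1108 ∩ 2·signedArea(FGE) = 36]
2. F_y = 9  [FA · CD = -55029/1108 ∩ 2·signedArea(FGE) = 36]
   → F = (-7, 9)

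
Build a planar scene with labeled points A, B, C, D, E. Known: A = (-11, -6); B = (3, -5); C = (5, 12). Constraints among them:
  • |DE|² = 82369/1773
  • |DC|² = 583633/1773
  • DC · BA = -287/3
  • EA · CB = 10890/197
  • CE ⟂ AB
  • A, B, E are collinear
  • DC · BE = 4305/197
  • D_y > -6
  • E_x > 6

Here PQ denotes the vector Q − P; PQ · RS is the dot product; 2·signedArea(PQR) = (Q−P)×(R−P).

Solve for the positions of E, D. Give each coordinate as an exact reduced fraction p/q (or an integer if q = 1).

D = (-355/591, -3107/591)
E = (1221/197, -940/197)

1. E_x = 1221/197  [A, B, E are collinear ∩ CE ⟂ AB]
2. E_y = -940/197  [A, B, E are collinear ∩ CE ⟂ AB]
   → E = (1221/197, -940/197)
3. D_x = -355/591  [line 14·x + 1·y + 41/3 = 0 ∩ |DE|² = 82369/1773]
4. D_y = -3107/591  [line 14·x + 1·y + 41/3 = 0 ∩ |DE|² = 82369/1773]
   → D = (-355/591, -3107/591)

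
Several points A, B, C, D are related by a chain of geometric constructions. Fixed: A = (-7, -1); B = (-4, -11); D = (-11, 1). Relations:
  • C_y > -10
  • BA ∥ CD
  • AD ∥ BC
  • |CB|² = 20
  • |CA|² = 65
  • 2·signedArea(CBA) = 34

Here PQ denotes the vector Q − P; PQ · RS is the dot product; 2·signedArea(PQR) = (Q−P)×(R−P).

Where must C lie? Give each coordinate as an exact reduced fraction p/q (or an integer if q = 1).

1. C_x = -8  [BA ∥ CD ∩ AD ∥ BC]
2. C_y = -9  [BA ∥ CD ∩ AD ∥ BC]
   → C = (-8, -9)

C = (-8, -9)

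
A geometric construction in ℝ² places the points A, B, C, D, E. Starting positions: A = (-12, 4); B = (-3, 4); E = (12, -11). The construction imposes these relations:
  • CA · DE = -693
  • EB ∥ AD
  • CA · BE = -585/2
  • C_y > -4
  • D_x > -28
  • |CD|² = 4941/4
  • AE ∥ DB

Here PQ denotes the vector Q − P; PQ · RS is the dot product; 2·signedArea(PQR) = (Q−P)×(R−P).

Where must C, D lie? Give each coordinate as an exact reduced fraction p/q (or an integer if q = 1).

C = (0, -7/2)
D = (-27, 19)

1. D_x = -27  [AE ∥ DB ∩ EB ∥ AD]
2. D_y = 19  [AE ∥ DB ∩ EB ∥ AD]
   → D = (-27, 19)
3. C_x = 0  [CA · BE = -585/2 ∩ CA · DE = -693]
4. C_y = -7/2  [CA · BE = -585/2 ∩ CA · DE = -693]
   → C = (0, -7/2)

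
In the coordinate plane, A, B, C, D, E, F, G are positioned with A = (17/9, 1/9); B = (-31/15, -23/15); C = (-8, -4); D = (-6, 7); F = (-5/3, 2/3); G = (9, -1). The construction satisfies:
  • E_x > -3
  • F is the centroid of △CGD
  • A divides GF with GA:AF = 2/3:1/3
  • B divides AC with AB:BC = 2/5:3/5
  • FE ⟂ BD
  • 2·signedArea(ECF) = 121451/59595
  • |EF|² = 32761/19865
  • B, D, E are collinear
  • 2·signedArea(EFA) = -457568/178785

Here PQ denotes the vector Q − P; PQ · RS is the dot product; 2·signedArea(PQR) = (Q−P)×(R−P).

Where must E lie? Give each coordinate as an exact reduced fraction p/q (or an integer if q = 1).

1. E_x = -168829/59595  [B, D, E are collinear ∩ FE ⟂ BD]
2. E_y = 7693/59595  [B, D, E are collinear ∩ FE ⟂ BD]
   → E = (-168829/59595, 7693/59595)

E = (-168829/59595, 7693/59595)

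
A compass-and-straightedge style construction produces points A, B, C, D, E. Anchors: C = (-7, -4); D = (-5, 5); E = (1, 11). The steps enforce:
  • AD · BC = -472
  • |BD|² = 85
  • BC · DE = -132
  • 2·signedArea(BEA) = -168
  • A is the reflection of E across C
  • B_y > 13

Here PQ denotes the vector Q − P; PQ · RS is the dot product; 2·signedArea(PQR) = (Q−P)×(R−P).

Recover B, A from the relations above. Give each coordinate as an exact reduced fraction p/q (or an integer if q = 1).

1. B_x = -3  [line -6·x + -6·y + 66 = 0 ∩ |BD|² = 85]
2. B_y = 14  [line -6·x + -6·y + 66 = 0 ∩ |BD|² = 85]
   → B = (-3, 14)
3. A_x = -15  [A is the reflection of E across C]
4. A_y = -19  [A is the reflection of E across C]
   → A = (-15, -19)

A = (-15, -19)
B = (-3, 14)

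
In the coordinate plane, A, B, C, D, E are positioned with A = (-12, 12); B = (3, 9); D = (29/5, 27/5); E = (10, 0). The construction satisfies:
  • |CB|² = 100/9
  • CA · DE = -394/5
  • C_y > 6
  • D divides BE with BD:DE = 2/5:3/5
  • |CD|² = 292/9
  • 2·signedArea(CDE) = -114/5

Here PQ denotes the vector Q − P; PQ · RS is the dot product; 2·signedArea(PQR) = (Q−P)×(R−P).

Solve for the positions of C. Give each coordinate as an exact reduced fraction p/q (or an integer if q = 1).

1. C_x = 1/3  [CA · DE = -394/5 ∩ 2·signedArea(CDE) = -114/5]
2. C_y = 7  [CA · DE = -394/5 ∩ 2·signedArea(CDE) = -114/5]
   → C = (1/3, 7)

C = (1/3, 7)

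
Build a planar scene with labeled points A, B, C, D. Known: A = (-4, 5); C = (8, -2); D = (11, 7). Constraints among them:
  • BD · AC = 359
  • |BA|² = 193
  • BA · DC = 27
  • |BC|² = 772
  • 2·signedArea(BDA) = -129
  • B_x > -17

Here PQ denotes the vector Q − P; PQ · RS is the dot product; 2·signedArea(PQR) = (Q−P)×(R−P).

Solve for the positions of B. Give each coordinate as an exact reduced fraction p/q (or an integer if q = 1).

1. B_x = -16  [BA · DC = 27 ∩ 2·signedArea(BDA) = -129]
2. B_y = 12  [BA · DC = 27 ∩ 2·signedArea(BDA) = -129]
   → B = (-16, 12)

B = (-16, 12)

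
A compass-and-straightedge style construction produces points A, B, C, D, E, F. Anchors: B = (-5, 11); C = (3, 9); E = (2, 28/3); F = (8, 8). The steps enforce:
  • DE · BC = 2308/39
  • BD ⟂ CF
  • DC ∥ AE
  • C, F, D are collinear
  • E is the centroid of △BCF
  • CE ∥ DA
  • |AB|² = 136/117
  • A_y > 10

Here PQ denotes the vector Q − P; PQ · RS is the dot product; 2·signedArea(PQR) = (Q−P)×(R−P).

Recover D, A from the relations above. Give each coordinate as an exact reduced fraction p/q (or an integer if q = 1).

A = (-79/13, 427/39)
D = (-66/13, 138/13)

1. D_x = -66/13  [C, F, D are collinear ∩ BD ⟂ CF]
2. D_y = 138/13  [C, F, D are collinear ∩ BD ⟂ CF]
   → D = (-66/13, 138/13)
3. A_x = -79/13  [DC ∥ AE ∩ CE ∥ DA]
4. A_y = 427/39  [DC ∥ AE ∩ CE ∥ DA]
   → A = (-79/13, 427/39)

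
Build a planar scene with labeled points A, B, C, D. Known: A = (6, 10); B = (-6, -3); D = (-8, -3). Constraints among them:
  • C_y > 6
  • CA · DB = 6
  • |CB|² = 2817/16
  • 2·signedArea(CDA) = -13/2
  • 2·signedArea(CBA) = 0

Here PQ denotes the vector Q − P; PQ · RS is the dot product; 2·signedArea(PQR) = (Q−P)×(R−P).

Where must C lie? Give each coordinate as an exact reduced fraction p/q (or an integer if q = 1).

1. C_x = 3  [2·signedArea(CBA) = 0 ∩ CA · DB = 6]
2. C_y = 27/4  [2·signedArea(CBA) = 0 ∩ CA · DB = 6]
   → C = (3, 27/4)

C = (3, 27/4)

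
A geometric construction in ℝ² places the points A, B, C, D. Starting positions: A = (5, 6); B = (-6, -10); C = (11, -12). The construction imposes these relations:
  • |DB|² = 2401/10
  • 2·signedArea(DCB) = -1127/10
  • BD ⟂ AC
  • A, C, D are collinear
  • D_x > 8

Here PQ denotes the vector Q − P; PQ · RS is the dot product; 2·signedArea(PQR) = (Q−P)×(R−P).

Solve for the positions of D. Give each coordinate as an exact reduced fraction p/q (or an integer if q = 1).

D = (87/10, -51/10)

1. D_x = 87/10  [A, C, D are collinear ∩ BD ⟂ AC]
2. D_y = -51/10  [A, C, D are collinear ∩ BD ⟂ AC]
   → D = (87/10, -51/10)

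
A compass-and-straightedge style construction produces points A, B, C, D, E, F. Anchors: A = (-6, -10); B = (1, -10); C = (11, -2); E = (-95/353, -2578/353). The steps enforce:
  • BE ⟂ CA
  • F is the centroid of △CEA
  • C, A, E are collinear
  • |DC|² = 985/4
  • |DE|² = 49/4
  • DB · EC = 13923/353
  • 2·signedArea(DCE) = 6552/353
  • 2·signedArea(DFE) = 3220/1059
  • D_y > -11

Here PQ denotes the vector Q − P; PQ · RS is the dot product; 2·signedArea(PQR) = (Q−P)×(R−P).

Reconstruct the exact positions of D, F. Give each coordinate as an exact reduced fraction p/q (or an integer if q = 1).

1. D_x = -5/2  [2·signedArea(DCE) = 6552/353 ∩ DB · EC = 13923/353]
2. D_y = -10  [2·signedArea(DCE) = 6552/353 ∩ DB · EC = 13923/353]
   → D = (-5/2, -10)
3. F_x = 1670/1059  [2·signedArea(DFE) = 3220/1059 ∩ F is the centroid of △CEA]
4. F_y = -6814/1059  [2·signedArea(DFE) = 3220/1059 ∩ F is the centroid of △CEA]
   → F = (1670/1059, -6814/1059)

D = (-5/2, -10)
F = (1670/1059, -6814/1059)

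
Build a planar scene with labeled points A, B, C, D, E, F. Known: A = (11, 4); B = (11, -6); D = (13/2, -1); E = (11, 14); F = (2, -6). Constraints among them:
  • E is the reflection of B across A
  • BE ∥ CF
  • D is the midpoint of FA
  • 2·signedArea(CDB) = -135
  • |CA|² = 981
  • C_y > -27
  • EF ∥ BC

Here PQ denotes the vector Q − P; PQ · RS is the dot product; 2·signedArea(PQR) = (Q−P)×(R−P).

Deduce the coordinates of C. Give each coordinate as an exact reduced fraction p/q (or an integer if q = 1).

C = (2, -26)

1. C_x = 2  [BE ∥ CF ∩ EF ∥ BC]
2. C_y = -26  [BE ∥ CF ∩ EF ∥ BC]
   → C = (2, -26)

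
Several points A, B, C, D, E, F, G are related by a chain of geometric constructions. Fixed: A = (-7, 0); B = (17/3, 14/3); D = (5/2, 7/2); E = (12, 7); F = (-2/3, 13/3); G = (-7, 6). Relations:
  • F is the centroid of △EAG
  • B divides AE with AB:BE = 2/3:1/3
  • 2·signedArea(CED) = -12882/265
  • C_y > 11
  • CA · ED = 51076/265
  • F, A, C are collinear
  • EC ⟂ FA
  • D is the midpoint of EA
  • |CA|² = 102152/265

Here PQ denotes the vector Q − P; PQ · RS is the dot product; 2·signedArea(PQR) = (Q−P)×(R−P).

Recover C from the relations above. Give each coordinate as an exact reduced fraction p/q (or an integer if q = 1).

C = (2439/265, 2938/265)

1. C_x = 2439/265  [F, A, C are collinear ∩ EC ⟂ FA]
2. C_y = 2938/265  [F, A, C are collinear ∩ EC ⟂ FA]
   → C = (2439/265, 2938/265)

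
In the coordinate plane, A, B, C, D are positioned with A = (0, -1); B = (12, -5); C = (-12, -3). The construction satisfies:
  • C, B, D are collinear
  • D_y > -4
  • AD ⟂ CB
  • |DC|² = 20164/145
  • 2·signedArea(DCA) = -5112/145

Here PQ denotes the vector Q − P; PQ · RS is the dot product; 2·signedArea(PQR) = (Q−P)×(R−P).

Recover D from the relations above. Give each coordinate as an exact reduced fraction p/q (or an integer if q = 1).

1. D_x = -36/145  [C, B, D are collinear ∩ AD ⟂ CB]
2. D_y = -577/145  [C, B, D are collinear ∩ AD ⟂ CB]
   → D = (-36/145, -577/145)

D = (-36/145, -577/145)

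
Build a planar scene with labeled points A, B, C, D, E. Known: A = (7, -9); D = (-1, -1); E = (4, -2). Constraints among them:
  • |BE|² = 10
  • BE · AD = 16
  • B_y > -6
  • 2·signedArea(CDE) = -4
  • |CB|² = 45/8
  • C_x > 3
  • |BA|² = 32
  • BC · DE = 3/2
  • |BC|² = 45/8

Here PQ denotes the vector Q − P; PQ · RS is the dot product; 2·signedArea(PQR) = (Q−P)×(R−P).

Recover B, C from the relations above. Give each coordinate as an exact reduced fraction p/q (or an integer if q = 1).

B = (3, -5)
C = (15/4, -11/4)

1. B_x = 3  [line 8·x + -8·y + -64 = 0 ∩ |BA|² = 32]
2. B_y = -5  [line 8·x + -8·y + -64 = 0 ∩ |BA|² = 32]
   → B = (3, -5)
3. C_x = 15/4  [BC · DE = 3/2 ∩ 2·signedArea(CDE) = -4]
4. C_y = -11/4  [BC · DE = 3/2 ∩ 2·signedArea(CDE) = -4]
   → C = (15/4, -11/4)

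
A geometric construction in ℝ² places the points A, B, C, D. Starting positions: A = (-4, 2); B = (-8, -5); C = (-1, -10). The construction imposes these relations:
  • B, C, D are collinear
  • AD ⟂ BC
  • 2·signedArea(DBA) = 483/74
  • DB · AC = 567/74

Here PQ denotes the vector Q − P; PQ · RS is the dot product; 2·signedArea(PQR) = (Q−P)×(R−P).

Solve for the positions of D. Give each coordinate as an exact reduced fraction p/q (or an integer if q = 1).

D = (-641/74, -335/74)

1. D_x = -641/74  [B, C, D are collinear ∩ AD ⟂ BC]
2. D_y = -335/74  [B, C, D are collinear ∩ AD ⟂ BC]
   → D = (-641/74, -335/74)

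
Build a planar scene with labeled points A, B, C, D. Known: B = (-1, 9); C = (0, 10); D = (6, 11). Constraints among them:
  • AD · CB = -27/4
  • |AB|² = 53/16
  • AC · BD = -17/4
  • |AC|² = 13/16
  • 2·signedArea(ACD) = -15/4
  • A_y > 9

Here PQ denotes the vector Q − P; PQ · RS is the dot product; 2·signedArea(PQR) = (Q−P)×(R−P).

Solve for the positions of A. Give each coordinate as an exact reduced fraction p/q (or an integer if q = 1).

1. A_x = 3/4  [2·signedArea(ACD) = -15/4 ∩ AD · CB = -27/4]
2. A_y = 19/2  [2·signedArea(ACD) = -15/4 ∩ AD · CB = -27/4]
   → A = (3/4, 19/2)

A = (3/4, 19/2)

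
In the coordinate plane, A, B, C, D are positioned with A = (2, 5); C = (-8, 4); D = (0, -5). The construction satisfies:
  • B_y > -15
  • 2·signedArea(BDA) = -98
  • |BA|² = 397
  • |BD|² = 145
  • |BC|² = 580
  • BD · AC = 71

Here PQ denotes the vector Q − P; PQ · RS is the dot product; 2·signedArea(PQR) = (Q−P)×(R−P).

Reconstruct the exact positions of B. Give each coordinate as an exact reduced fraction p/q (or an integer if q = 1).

B = (8, -14)

1. B_x = 8  [2·signedArea(BDA) = -98 ∩ BD · AC = 71]
2. B_y = -14  [2·signedArea(BDA) = -98 ∩ BD · AC = 71]
   → B = (8, -14)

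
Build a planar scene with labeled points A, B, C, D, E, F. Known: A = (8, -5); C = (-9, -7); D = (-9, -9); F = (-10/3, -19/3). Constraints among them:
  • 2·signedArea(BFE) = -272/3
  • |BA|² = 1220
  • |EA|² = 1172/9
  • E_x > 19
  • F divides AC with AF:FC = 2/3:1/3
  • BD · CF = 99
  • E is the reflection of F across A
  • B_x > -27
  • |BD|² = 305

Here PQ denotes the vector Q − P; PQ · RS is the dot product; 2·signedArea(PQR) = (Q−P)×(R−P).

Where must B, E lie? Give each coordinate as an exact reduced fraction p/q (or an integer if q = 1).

B = (-26, -13)
E = (58/3, -11/3)

1. E_x = 58/3  [E is the reflection of F across A]
2. E_y = -11/3  [E is the reflection of F across A]
   → E = (58/3, -11/3)
3. B_x = -26  [BD · CF = 99 ∩ 2·signedArea(BFE) = -272/3]
4. B_y = -13  [BD · CF = 99 ∩ 2·signedArea(BFE) = -272/3]
   → B = (-26, -13)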